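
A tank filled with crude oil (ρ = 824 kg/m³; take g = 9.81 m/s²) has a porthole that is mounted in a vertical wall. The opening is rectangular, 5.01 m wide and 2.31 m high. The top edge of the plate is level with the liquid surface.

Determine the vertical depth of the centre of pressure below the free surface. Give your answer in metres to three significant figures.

γ = ρg = 824 × 9.81 / 1000 = 8.08344 kN/m³.
The centroid lies 2.31/2 = 1.155 m below the top edge, so the centroid depth is h_c = 1.155 m.
A = 5.01 × 2.31 = 11.5731 m².
Resultant F = γ·h_c·A = 8.08344 × 1.155 × 11.5731 = 108.051 kN.
I_c = b·h³/12 = 5.01 × 2.31³/12 = 5.14627 m⁴.
Centre of pressure: y_p = y_c + I_c/(y_c·A) = 1.155 + 5.14627/(1.155 × 11.5731) = 1.155 + 0.385 = 1.54 m along the plane.

h_p = 1.54 m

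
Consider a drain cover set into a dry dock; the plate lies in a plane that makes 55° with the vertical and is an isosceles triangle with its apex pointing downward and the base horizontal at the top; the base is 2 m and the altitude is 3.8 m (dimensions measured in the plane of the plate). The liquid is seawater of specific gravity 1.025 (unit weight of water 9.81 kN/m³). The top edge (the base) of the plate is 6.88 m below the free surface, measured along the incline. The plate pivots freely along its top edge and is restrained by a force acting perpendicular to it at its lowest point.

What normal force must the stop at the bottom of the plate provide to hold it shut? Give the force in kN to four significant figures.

P ≈ 64.14 kN

γ = 1.025 × 9.81 = 10.05525 kN/m³.
The plate makes 55° with the vertical, i.e. θ = 90° − 55° = 35° to the horizontal. Measuring y along the incline from the free-surface line, vertical depth h = y·sinθ with sinθ = 0.573576.
With the apex down, the centroid sits h/3 = 3.8/3 = 1.26667 m below the base (the top edge), so y_c = 6.88 + 1.26667 = 8.14667 m and h_c = 8.14667 × 0.573576 = 4.67273 m.
A = ½ × 2 × 3.8 = 3.8 m².
Resultant F = γ·h_c·A = 10.05525 × 4.67273 × 3.8 = 178.545 kN.
I_c = b·h³/36 = 2 × 3.8³/36 = 3.04844 m⁴.
Centre of pressure: y_p = y_c + I_c/(y_c·A) = 8.14667 + 3.04844/(8.14667 × 3.8) = 8.14667 + 0.0984723 = 8.24514 m along the plane.
The resultant acts 1.26667 + 0.0984723 = 1.36514 m (along the plate) below the hinge at the top edge, so the moment about the hinge is M = F × 1.36514 = 178.545 × 1.36514 = 243.739 kN·m.
A normal force at the bottom, 3.8 m from the hinge, must supply this moment: P = 243.739/3.8 = 64.1418 kN.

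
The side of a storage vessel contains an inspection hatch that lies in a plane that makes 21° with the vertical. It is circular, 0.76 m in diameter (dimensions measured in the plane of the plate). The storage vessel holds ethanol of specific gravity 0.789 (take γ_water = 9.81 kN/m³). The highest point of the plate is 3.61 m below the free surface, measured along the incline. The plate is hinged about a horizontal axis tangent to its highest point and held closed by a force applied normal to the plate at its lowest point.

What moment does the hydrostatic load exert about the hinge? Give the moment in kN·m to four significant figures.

M ≈ 5.089 kN·m

γ = 0.789 × 9.81 = 7.74009 kN/m³.
The plate makes 21° with the vertical, i.e. θ = 90° − 21° = 69° to the horizontal. Measuring y along the incline from the free-surface line, vertical depth h = y·sinθ with sinθ = 0.933580.
The centroid is at the centre, 0.38 m below the top of the plate, so y_c = 3.61 + 0.38 = 3.99 m and h_c = 3.99 × 0.933580 = 3.72498 m.
A = π(0.38)² = 0.453646 m².
Resultant F = γ·h_c·A = 7.74009 × 3.72498 × 0.453646 = 13.0794 kN.
I_c = πr⁴/4 = π × 0.38⁴/4 = 0.0163766 m⁴.
Centre of pressure: y_p = y_c + I_c/(y_c·A) = 3.99 + 0.0163766/(3.99 × 0.453646) = 3.99 + 0.00904761 = 3.99905 m along the plane.
The resultant acts 0.38 + 0.00904761 = 0.389048 m (along the plate) below the hinge at the top edge, so the moment about the hinge is M = F × 0.389048 = 13.0794 × 0.389048 = 5.08851 kN·m.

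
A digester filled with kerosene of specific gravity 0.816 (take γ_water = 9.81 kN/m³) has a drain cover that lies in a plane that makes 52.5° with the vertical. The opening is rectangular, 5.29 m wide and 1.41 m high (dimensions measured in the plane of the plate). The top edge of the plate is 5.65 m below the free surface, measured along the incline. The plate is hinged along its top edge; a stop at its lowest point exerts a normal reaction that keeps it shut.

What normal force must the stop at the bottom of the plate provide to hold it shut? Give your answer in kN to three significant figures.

P ≈ 120 kN

γ = 0.816 × 9.81 = 8.00496 kN/m³.
The plate makes 52.5° with the vertical, i.e. θ = 90° − 52.5° = 37.5° to the horizontal. Measuring y along the incline from the free-surface line, vertical depth h = y·sinθ with sinθ = 0.608761.
The centroid lies 1.41/2 = 0.705 m below the top edge, so y_c = 5.65 + 0.705 = 6.355 m and h_c = 6.355 × 0.608761 = 3.86868 m.
A = 5.29 × 1.41 = 7.4589 m².
Resultant F = γ·h_c·A = 8.00496 × 3.86868 × 7.4589 = 230.992 kN.
I_c = b·h³/12 = 5.29 × 1.41³/12 = 1.23575 m⁴.
Centre of pressure: y_p = y_c + I_c/(y_c·A) = 6.355 + 1.23575/(6.355 × 7.4589) = 6.355 + 0.02607 = 6.38107 m along the plane.
The resultant acts 0.705 + 0.02607 = 0.73107 m (along the plate) below the hinge at the top edge, so the moment about the hinge is M = F × 0.73107 = 230.992 × 0.73107 = 168.871 kN·m.
A normal force at the bottom, 1.41 m from the hinge, must supply this moment: P = 168.871/1.41 = 119.767 kN.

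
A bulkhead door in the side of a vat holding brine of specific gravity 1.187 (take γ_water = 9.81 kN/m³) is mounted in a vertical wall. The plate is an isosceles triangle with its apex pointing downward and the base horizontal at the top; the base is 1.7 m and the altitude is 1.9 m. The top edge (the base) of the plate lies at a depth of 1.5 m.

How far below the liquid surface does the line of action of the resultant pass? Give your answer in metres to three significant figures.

γ = 1.187 × 9.81 = 11.64447 kN/m³.
With the apex down, the centroid sits h/3 = 1.9/3 = 0.633333 m below the base (the top edge), so the centroid depth is h_c = 1.5 + 0.633333 = 2.13333 m.
A = ½ × 1.7 × 1.9 = 1.615 m².
Resultant F = γ·h_c·A = 11.64447 × 2.13333 × 1.615 = 40.119 kN.
I_c = b·h³/36 = 1.7 × 1.9³/36 = 0.323897 m⁴.
Centre of pressure: y_p = y_c + I_c/(y_c·A) = 2.13333 + 0.323897/(2.13333 × 1.615) = 2.13333 + 0.0940105 = 2.22734 m along the plane.

h_p = 2.23 m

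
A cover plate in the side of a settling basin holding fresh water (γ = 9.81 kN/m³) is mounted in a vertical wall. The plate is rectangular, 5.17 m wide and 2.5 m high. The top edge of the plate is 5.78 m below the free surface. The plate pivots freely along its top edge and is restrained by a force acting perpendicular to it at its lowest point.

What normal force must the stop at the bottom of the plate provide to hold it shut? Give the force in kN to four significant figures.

P ≈ 472.1 kN

γ = 9.81 kN/m³.
The centroid lies 2.5/2 = 1.25 m below the top edge, so the centroid depth is h_c = 5.78 + 1.25 = 7.03 m.
A = 5.17 × 2.5 = 12.925 m².
Resultant F = γ·h_c·A = 9.81 × 7.03 × 12.925 = 891.364 kN.
I_c = b·h³/12 = 5.17 × 2.5³/12 = 6.73177 m⁴.
Centre of pressure: y_p = y_c + I_c/(y_c·A) = 7.03 + 6.73177/(7.03 × 12.925) = 7.03 + 0.0740872 = 7.10409 m along the plane.
The resultant acts 1.25 + 0.0740872 = 1.32409 m (along the plate) below the hinge at the top edge, so the moment about the hinge is M = F × 1.32409 = 891.364 × 1.32409 = 1180.25 kN·m.
A normal force at the bottom, 2.5 m from the hinge, must supply this moment: P = 1180.25/2.5 = 472.1 kN.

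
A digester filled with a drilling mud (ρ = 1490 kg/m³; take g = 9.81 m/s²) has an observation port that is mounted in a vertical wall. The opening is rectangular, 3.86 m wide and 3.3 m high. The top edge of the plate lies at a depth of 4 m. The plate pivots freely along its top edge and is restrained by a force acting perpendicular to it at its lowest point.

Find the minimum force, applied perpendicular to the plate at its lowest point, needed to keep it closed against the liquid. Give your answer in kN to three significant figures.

γ = ρg = 1490 × 9.81 / 1000 = 14.6169 kN/m³.
The centroid lies 3.3/2 = 1.65 m below the top edge, so the centroid depth is h_c = 4 + 1.65 = 5.65 m.
A = 3.86 × 3.3 = 12.738 m².
Resultant F = γ·h_c·A = 14.6169 × 5.65 × 12.738 = 1051.97 kN.
I_c = b·h³/12 = 3.86 × 3.3³/12 = 11.5597 m⁴.
Centre of pressure: y_p = y_c + I_c/(y_c·A) = 5.65 + 11.5597/(5.65 × 12.738) = 5.65 + 0.160619 = 5.81062 m along the plane.
The resultant acts 1.65 + 0.160619 = 1.81062 m (along the plate) below the hinge at the top edge, so the moment about the hinge is M = F × 1.81062 = 1051.97 × 1.81062 = 1904.72 kN·m.
A normal force at the bottom, 3.3 m from the hinge, must supply this moment: P = 1904.72/3.3 = 577.188 kN.

P ≈ 577 kN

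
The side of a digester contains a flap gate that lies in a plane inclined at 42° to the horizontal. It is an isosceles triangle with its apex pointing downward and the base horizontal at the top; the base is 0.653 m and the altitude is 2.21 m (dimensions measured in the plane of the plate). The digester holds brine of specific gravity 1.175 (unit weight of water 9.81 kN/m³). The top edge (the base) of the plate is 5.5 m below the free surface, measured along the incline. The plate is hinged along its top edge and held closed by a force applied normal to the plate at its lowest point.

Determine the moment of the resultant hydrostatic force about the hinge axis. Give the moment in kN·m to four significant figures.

γ = 1.175 × 9.81 = 11.52675 kN/m³.
Let θ = 42° be the plate's angle to the horizontal; measure y along the incline from where the plane meets the free surface. Vertical depth h = y·sinθ with sinθ = 0.669131.
With the apex down, the centroid sits h/3 = 2.21/3 = 0.736667 m below the base (the top edge), so y_c = 5.5 + 0.736667 = 6.23667 m and h_c = 6.23667 × 0.669131 = 4.17315 m.
A = ½ × 0.653 × 2.21 = 0.721565 m².
Resultant F = γ·h_c·A = 11.52675 × 4.17315 × 0.721565 = 34.7093 kN.
I_c = b·h³/36 = 0.653 × 2.21³/36 = 0.195789 m⁴.
Centre of pressure: y_p = y_c + I_c/(y_c·A) = 6.23667 + 0.195789/(6.23667 × 0.721565) = 6.23667 + 0.0435071 = 6.28018 m along the plane.
The resultant acts 0.736667 + 0.0435071 = 0.780174 m (along the plate) below the hinge at the top edge, so the moment about the hinge is M = F × 0.780174 = 34.7093 × 0.780174 = 27.0793 kN·m.

M ≈ 27.08 kN·m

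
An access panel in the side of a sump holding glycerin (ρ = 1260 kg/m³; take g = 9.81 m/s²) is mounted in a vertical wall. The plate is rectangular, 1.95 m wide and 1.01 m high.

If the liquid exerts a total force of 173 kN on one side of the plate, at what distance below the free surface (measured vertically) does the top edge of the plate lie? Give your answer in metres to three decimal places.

γ = ρg = 1260 × 9.81 / 1000 = 12.3606 kN/m³.
A = 1.95 × 1.01 = 1.9695 m².
From F = γ·h_c·A, the centroid depth is h_c = 173/(12.3606 × 1.9695) = 7.10641 m.
The centroid lies 1.01/2 = 0.505 m below the top edge, so the top edge sits at h_top = 7.10641 − 0.505 = 6.60141 m below the surface.

d_top ≈ 6.601 m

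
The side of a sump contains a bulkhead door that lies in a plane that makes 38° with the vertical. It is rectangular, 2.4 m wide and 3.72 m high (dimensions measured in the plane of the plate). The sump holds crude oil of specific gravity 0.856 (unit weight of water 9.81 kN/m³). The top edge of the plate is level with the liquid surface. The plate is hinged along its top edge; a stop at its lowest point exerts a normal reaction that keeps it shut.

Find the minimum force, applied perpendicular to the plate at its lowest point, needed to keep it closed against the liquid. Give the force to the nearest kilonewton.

γ = 0.856 × 9.81 = 8.39736 kN/m³.
The plate makes 38° with the vertical, i.e. θ = 90° − 38° = 52° to the horizontal. Measuring y along the incline from the free-surface line, vertical depth h = y·sinθ with sinθ = 0.788011.
The centroid lies 3.72/2 = 1.86 m below the top edge, so y_c = 1.86 m and h_c = 1.86 × 0.788011 = 1.4657 m.
A = 2.4 × 3.72 = 8.928 m².
Resultant F = γ·h_c·A = 8.39736 × 1.4657 × 8.928 = 109.886 kN.
I_c = b·h³/12 = 2.4 × 3.72³/12 = 10.2958 m⁴.
Centre of pressure: y_p = y_c + I_c/(y_c·A) = 1.86 + 10.2958/(1.86 × 8.928) = 1.86 + 0.620002 = 2.48 m along the plane.
The resultant acts 1.86 + 0.620002 = 2.48 m (along the plate) below the hinge at the top edge, so the moment about the hinge is M = F × 2.48 = 109.886 × 2.48 = 272.517 kN·m.
A normal force at the bottom, 3.72 m from the hinge, must supply this moment: P = 272.517/3.72 = 73.2573 kN.

P ≈ 73 kN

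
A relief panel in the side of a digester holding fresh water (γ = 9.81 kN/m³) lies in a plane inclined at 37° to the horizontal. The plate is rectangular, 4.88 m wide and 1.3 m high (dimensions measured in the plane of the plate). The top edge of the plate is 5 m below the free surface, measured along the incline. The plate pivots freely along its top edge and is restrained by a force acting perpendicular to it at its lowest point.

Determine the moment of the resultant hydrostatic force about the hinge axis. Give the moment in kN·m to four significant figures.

M ≈ 142.8 kN·m

γ = 9.81 kN/m³.
Let θ = 37° be the plate's angle to the horizontal; measure y along the incline from where the plane meets the free surface. Vertical depth h = y·sinθ with sinθ = 0.601815.
The centroid lies 1.3/2 = 0.65 m below the top edge, so y_c = 5 + 0.65 = 5.65 m and h_c = 5.65 × 0.601815 = 3.40025 m.
A = 4.88 × 1.3 = 6.344 m².
Resultant F = γ·h_c·A = 9.81 × 3.40025 × 6.344 = 211.613 kN.
I_c = b·h³/12 = 4.88 × 1.3³/12 = 0.893447 m⁴.
Centre of pressure: y_p = y_c + I_c/(y_c·A) = 5.65 + 0.893447/(5.65 × 6.344) = 5.65 + 0.0249263 = 5.67493 m along the plane.
The resultant acts 0.65 + 0.0249263 = 0.674926 m (along the plate) below the hinge at the top edge, so the moment about the hinge is M = F × 0.674926 = 211.613 × 0.674926 = 142.823 kN·m.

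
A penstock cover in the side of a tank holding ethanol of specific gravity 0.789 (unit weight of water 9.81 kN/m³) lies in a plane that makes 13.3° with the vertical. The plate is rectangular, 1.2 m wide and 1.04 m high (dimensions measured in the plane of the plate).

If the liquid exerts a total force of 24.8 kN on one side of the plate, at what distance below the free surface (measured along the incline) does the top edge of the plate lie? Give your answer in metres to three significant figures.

γ = 0.789 × 9.81 = 7.74009 kN/m³.
A = 1.2 × 1.04 = 1.248 m².
From F = γ·h_c·A, the centroid depth is h_c = 24.8/(7.74009 × 1.248) = 2.56739 m.
The plate makes 13.3° with the vertical, i.e. θ = 90° − 13.3° = 76.7° to the horizontal. Measuring y along the incline from the free-surface line, vertical depth h = y·sinθ with sinθ = 0.973179.
Along the incline, y_c = h_c/sinθ = 2.56739/0.973179 = 2.63815 m.
The centroid lies 1.04/2 = 0.52 m below the top edge, so the top edge sits at y_top = 2.63815 − 0.52 = 2.11815 m along the incline.

y_top ≈ 2.12 m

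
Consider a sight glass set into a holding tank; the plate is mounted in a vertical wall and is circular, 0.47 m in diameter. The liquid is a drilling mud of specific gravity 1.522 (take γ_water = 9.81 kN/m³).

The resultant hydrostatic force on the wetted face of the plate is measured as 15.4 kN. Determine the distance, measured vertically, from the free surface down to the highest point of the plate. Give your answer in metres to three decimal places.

γ = 1.522 × 9.81 = 14.93082 kN/m³.
A = π(0.235)² = 0.173494 m².
From F = γ·h_c·A, the centroid depth is h_c = 15.4/(14.93082 × 0.173494) = 5.94501 m.
The centroid is at the centre, 0.235 m below the top of the plate, so the highest point sits at h_top = 5.94501 − 0.235 = 5.71001 m below the surface.

d_top ≈ 5.710 m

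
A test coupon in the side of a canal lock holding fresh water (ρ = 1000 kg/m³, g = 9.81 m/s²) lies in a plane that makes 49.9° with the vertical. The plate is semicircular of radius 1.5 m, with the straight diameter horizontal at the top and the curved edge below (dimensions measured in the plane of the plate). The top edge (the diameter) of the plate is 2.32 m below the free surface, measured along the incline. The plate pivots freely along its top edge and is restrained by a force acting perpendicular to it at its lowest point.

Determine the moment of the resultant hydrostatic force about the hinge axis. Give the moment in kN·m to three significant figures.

M ≈ 45.5 kN·m

γ = ρg = 1000 × 9.81 = 9810 N/m³ = 9.81 kN/m³.
The plate makes 49.9° with the vertical, i.e. θ = 90° − 49.9° = 40.1° to the horizontal. Measuring y along the incline from the free-surface line, vertical depth h = y·sinθ with sinθ = 0.644124.
The centroid of a semicircle lies 4r/(3π) = 0.63662 m from the diameter, here below the top edge, so y_c = 2.32 + 0.63662 = 2.95662 m and h_c = 2.95662 × 0.644124 = 1.90443 m.
A = πr²/2 = π × 1.5²/2 = 3.53429 m².
Resultant F = γ·h_c·A = 9.81 × 1.90443 × 3.53429 = 66.0292 kN.
I_c = (π/8 − 8/(9π))·r⁴ = 0.109757 × 1.5⁴ = 0.555645 m⁴.
Centre of pressure: y_p = y_c + I_c/(y_c·A) = 2.95662 + 0.555645/(2.95662 × 3.53429) = 2.95662 + 0.053174 = 3.00979 m along the plane.
The resultant acts 0.63662 + 0.053174 = 0.689794 m (along the plate) below the hinge at the top edge, so the moment about the hinge is M = F × 0.689794 = 66.0292 × 0.689794 = 45.5465 kN·m.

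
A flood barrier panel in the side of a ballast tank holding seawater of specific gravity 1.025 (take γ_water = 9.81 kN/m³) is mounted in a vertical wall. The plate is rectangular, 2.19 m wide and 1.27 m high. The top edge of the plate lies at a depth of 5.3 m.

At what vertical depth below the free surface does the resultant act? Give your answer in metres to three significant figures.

h_p = 5.96 m

γ = 1.025 × 9.81 = 10.05525 kN/m³.
The centroid lies 1.27/2 = 0.635 m below the top edge, so the centroid depth is h_c = 5.3 + 0.635 = 5.935 m.
A = 2.19 × 1.27 = 2.7813 m².
Resultant F = γ·h_c·A = 10.05525 × 5.935 × 2.7813 = 165.982 kN.
I_c = b·h³/12 = 2.19 × 1.27³/12 = 0.37383 m⁴.
Centre of pressure: y_p = y_c + I_c/(y_c·A) = 5.935 + 0.37383/(5.935 × 2.7813) = 5.935 + 0.0226467 = 5.95765 m along the plane.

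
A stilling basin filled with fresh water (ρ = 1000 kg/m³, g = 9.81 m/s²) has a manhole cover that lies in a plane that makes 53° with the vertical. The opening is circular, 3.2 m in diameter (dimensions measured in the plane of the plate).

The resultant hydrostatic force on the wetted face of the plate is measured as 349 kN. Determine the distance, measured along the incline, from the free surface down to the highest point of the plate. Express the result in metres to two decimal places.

γ = ρg = 1000 × 9.81 = 9810 N/m³ = 9.81 kN/m³.
A = π(1.6)² = 8.04248 m².
From F = γ·h_c·A, the centroid depth is h_c = 349/(9.81 × 8.04248) = 4.4235 m.
The plate makes 53° with the vertical, i.e. θ = 90° − 53° = 37° to the horizontal. Measuring y along the incline from the free-surface line, vertical depth h = y·sinθ with sinθ = 0.601815.
Along the incline, y_c = h_c/sinθ = 4.4235/0.601815 = 7.35027 m.
The centroid is at the centre, 1.6 m below the top of the plate, so the highest point sits at y_top = 7.35027 − 1.6 = 5.75027 m along the incline.

y_top ≈ 5.75 m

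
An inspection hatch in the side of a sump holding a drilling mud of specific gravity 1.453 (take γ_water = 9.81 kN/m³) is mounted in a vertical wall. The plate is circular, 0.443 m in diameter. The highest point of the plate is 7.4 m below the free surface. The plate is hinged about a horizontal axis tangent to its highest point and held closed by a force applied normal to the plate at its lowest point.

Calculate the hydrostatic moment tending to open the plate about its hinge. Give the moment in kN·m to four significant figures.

M ≈ 3.736 kN·m

γ = 1.453 × 9.81 = 14.25393 kN/m³.
The centroid is at the centre, 0.2215 m below the top of the plate, so the centroid depth is h_c = 7.4 + 0.2215 = 7.6215 m.
A = π(0.2215)² = 0.154134 m².
Resultant F = γ·h_c·A = 14.25393 × 7.6215 × 0.154134 = 16.7446 kN.
I_c = πr⁴/4 = π × 0.2215⁴/4 = 0.00189054 m⁴.
Centre of pressure: y_p = y_c + I_c/(y_c·A) = 7.6215 + 0.00189054/(7.6215 × 0.154134) = 7.6215 + 0.00160934 = 7.62311 m along the plane.
The resultant acts 0.2215 + 0.00160934 = 0.223109 m (along the plate) below the hinge at the top edge, so the moment about the hinge is M = F × 0.223109 = 16.7446 × 0.223109 = 3.73587 kN·m.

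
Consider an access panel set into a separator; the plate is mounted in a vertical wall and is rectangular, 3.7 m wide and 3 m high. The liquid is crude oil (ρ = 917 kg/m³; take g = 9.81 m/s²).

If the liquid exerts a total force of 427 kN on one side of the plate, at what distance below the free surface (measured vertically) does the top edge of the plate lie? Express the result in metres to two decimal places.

γ = ρg = 917 × 9.81 / 1000 = 8.99577 kN/m³.
A = 3.7 × 3 = 11.1 m².
From F = γ·h_c·A, the centroid depth is h_c = 427/(8.99577 × 11.1) = 4.27628 m.
The centroid lies 3/2 = 1.5 m below the top edge, so the top edge sits at h_top = 4.27628 − 1.5 = 2.77628 m below the surface.

d_top ≈ 2.78 m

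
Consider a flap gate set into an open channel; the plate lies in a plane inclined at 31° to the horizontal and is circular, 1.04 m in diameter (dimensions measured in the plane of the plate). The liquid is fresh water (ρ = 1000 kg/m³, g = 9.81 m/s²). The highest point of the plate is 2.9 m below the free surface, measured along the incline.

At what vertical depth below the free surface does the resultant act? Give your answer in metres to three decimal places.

γ = ρg = 1000 × 9.81 = 9810 N/m³ = 9.81 kN/m³.
Let θ = 31° be the plate's angle to the horizontal; measure y along the incline from where the plane meets the free surface. Vertical depth h = y·sinθ with sinθ = 0.515038.
The centroid is at the centre, 0.52 m below the top of the plate, so y_c = 2.9 + 0.52 = 3.42 m and h_c = 3.42 × 0.515038 = 1.76143 m.
A = π(0.52)² = 0.849487 m².
Resultant F = γ·h_c·A = 9.81 × 1.76143 × 0.849487 = 14.6788 kN.
I_c = πr⁴/4 = π × 0.52⁴/4 = 0.0574253 m⁴.
Centre of pressure: y_p = y_c + I_c/(y_c·A) = 3.42 + 0.0574253/(3.42 × 0.849487) = 3.42 + 0.0197661 = 3.43977 m along the plane.
Vertically, h_p = y_p·sinθ = 3.43977 × 0.515038 = 1.77161 m.

h_p = 1.772 m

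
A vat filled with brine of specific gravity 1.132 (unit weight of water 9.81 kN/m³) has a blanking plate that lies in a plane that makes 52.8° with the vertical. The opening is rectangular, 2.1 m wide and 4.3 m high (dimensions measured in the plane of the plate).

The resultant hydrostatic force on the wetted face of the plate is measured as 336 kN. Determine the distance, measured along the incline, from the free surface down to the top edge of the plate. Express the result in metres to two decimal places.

y_top ≈ 3.39 m

γ = 1.132 × 9.81 = 11.10492 kN/m³.
A = 2.1 × 4.3 = 9.03 m².
From F = γ·h_c·A, the centroid depth is h_c = 336/(11.10492 × 9.03) = 3.3507 m.
The plate makes 52.8° with the vertical, i.e. θ = 90° − 52.8° = 37.2° to the horizontal. Measuring y along the incline from the free-surface line, vertical depth h = y·sinθ with sinθ = 0.604599.
Along the incline, y_c = h_c/sinθ = 3.3507/0.604599 = 5.54202 m.
The centroid lies 4.3/2 = 2.15 m below the top edge, so the top edge sits at y_top = 5.54202 − 2.15 = 3.39202 m along the incline.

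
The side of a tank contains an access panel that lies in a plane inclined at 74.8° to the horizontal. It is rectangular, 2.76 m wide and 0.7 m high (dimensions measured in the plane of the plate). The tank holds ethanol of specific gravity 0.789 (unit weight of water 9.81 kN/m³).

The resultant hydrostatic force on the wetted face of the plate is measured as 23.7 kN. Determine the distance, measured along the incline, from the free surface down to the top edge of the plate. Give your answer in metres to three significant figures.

y_top ≈ 1.29 m

γ = 0.789 × 9.81 = 7.74009 kN/m³.
A = 2.76 × 0.7 = 1.932 m².
From F = γ·h_c·A, the centroid depth is h_c = 23.7/(7.74009 × 1.932) = 1.58488 m.
Let θ = 74.8° be the plate's angle to the horizontal; measure y along the incline from where the plane meets the free surface. Vertical depth h = y·sinθ with sinθ = 0.965016.
Along the incline, y_c = h_c/sinθ = 1.58488/0.965016 = 1.64234 m.
The centroid lies 0.7/2 = 0.35 m below the top edge, so the top edge sits at y_top = 1.64234 − 0.35 = 1.29234 m along the incline.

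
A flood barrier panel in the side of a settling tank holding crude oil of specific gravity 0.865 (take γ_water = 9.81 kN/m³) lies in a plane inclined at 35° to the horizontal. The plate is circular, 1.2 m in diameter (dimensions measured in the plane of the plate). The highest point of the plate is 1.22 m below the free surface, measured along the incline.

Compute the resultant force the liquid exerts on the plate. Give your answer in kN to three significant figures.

γ = 0.865 × 9.81 = 8.48565 kN/m³.
Let θ = 35° be the plate's angle to the horizontal; measure y along the incline from where the plane meets the free surface. Vertical depth h = y·sinθ with sinθ = 0.573576.
The centroid is at the centre, 0.6 m below the top of the plate, so y_c = 1.22 + 0.6 = 1.82 m and h_c = 1.82 × 0.573576 = 1.04391 m.
A = π(0.6)² = 1.13097 m².
Resultant F = γ·h_c·A = 8.48565 × 1.04391 × 1.13097 = 10.0184 kN.

F ≈ 10.0 kN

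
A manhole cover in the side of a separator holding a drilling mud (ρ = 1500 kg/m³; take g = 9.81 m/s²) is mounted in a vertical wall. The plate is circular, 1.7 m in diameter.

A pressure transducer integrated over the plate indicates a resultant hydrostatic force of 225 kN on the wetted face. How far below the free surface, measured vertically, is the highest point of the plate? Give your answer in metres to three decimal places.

γ = ρg = 1500 × 9.81 / 1000 = 14.715 kN/m³.
A = π(0.85)² = 2.2698 m².
From F = γ·h_c·A, the centroid depth is h_c = 225/(14.715 × 2.2698) = 6.73651 m.
The centroid is at the centre, 0.85 m below the top of the plate, so the highest point sits at h_top = 6.73651 − 0.85 = 5.88651 m below the surface.

d_top ≈ 5.887 m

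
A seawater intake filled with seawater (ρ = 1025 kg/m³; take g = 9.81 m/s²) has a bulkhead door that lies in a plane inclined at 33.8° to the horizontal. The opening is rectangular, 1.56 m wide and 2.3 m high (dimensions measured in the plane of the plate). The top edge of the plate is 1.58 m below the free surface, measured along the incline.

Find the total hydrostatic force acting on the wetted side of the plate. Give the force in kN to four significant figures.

F ≈ 54.79 kN

γ = ρg = 1025 × 9.81 / 1000 = 10.05525 kN/m³.
Let θ = 33.8° be the plate's angle to the horizontal; measure y along the incline from where the plane meets the free surface. Vertical depth h = y·sinθ with sinθ = 0.556296.
The centroid lies 2.3/2 = 1.15 m below the top edge, so y_c = 1.58 + 1.15 = 2.73 m and h_c = 2.73 × 0.556296 = 1.51869 m.
A = 1.56 × 2.3 = 3.588 m².
Resultant F = γ·h_c·A = 10.05525 × 1.51869 × 3.588 = 54.7917 kN.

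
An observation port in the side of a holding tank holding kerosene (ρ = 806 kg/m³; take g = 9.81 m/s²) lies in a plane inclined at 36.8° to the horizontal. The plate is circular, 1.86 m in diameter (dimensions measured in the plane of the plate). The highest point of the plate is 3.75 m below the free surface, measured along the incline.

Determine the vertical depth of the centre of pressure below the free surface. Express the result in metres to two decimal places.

h_p = 2.83 m

γ = ρg = 806 × 9.81 / 1000 = 7.90686 kN/m³.
Let θ = 36.8° be the plate's angle to the horizontal; measure y along the incline from where the plane meets the free surface. Vertical depth h = y·sinθ with sinθ = 0.599024.
The centroid is at the centre, 0.93 m below the top of the plate, so y_c = 3.75 + 0.93 = 4.68 m and h_c = 4.68 × 0.599024 = 2.80343 m.
A = π(0.93)² = 2.71716 m².
Resultant F = γ·h_c·A = 7.90686 × 2.80343 × 2.71716 = 60.2295 kN.
I_c = πr⁴/4 = π × 0.93⁴/4 = 0.587519 m⁴.
Centre of pressure: y_p = y_c + I_c/(y_c·A) = 4.68 + 0.587519/(4.68 × 2.71716) = 4.68 + 0.046202 = 4.7262 m along the plane.
Vertically, h_p = y_p·sinθ = 4.7262 × 0.599024 = 2.83111 m.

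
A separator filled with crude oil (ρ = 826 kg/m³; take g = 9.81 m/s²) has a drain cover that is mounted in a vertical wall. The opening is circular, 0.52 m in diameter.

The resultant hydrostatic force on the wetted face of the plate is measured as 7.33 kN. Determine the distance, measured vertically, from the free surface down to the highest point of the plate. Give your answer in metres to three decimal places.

d_top ≈ 3.999 m

γ = ρg = 826 × 9.81 / 1000 = 8.10306 kN/m³.
A = π(0.26)² = 0.212372 m².
From F = γ·h_c·A, the centroid depth is h_c = 7.33/(8.10306 × 0.212372) = 4.25949 m.
The centroid is at the centre, 0.26 m below the top of the plate, so the highest point sits at h_top = 4.25949 − 0.26 = 3.99949 m below the surface.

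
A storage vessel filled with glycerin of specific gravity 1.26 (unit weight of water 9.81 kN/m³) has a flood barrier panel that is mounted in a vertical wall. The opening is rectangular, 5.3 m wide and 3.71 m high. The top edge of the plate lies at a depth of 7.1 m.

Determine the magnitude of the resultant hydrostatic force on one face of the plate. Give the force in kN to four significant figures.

F ≈ 2176 kN

γ = 1.26 × 9.81 = 12.3606 kN/m³.
The centroid lies 3.71/2 = 1.855 m below the top edge, so the centroid depth is h_c = 7.1 + 1.855 = 8.955 m.
A = 5.3 × 3.71 = 19.663 m².
Resultant F = γ·h_c·A = 12.3606 × 8.955 × 19.663 = 2176.48 kN.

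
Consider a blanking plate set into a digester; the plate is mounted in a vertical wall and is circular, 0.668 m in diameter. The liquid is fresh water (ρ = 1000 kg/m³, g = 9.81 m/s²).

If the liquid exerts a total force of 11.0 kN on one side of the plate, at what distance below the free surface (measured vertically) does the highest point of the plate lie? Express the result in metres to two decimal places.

γ = ρg = 1000 × 9.81 = 9810 N/m³ = 9.81 kN/m³.
A = π(0.334)² = 0.350464 m².
From F = γ·h_c·A, the centroid depth is h_c = 11.0/(9.81 × 0.350464) = 3.19949 m.
The centroid is at the centre, 0.334 m below the top of the plate, so the highest point sits at h_top = 3.19949 − 0.334 = 2.86549 m below the surface.

d_top ≈ 2.87 m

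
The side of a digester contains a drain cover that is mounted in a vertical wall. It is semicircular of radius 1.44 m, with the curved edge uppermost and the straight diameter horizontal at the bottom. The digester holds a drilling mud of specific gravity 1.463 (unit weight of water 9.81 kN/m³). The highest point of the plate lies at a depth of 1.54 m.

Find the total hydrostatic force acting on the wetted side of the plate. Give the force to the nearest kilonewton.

γ = 1.463 × 9.81 = 14.35203 kN/m³.
The centroid lies 4r/(3π) = 0.611155 m above the diameter, so r − 4r/(3π) = 1.44 − 0.611155 = 0.828845 m below the topmost point, so the centroid depth is h_c = 1.54 + 0.828845 = 2.36885 m.
A = πr²/2 = π × 1.44²/2 = 3.2572 m².
Resultant F = γ·h_c·A = 14.35203 × 2.36885 × 3.2572 = 110.738 kN.

F ≈ 111 kN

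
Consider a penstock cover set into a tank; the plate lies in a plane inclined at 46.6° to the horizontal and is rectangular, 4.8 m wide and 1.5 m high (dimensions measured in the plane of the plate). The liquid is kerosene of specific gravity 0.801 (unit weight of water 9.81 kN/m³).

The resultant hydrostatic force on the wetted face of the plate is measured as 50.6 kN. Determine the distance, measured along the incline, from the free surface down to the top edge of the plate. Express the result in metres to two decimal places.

γ = 0.801 × 9.81 = 7.85781 kN/m³.
A = 4.8 × 1.5 = 7.2 m².
From F = γ·h_c·A, the centroid depth is h_c = 50.6/(7.85781 × 7.2) = 0.894369 m.
Let θ = 46.6° be the plate's angle to the horizontal; measure y along the incline from where the plane meets the free surface. Vertical depth h = y·sinθ with sinθ = 0.726575.
Along the incline, y_c = h_c/sinθ = 0.894369/0.726575 = 1.23094 m.
The centroid lies 1.5/2 = 0.75 m below the top edge, so the top edge sits at y_top = 1.23094 − 0.75 = 0.48094 m along the incline.

y_top ≈ 0.48 m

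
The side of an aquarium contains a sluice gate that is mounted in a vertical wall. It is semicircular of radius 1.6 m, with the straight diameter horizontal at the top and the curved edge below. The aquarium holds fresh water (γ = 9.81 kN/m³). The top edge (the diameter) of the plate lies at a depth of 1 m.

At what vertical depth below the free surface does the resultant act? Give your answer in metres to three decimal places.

γ = 9.81 kN/m³.
The centroid of a semicircle lies 4r/(3π) = 0.679061 m from the diameter, here below the top edge, so the centroid depth is h_c = 1 + 0.679061 = 1.67906 m.
A = πr²/2 = π × 1.6²/2 = 4.02124 m².
Resultant F = γ·h_c·A = 9.81 × 1.67906 × 4.02124 = 66.2362 kN.
I_c = (π/8 − 8/(9π))·r⁴ = 0.109757 × 1.6⁴ = 0.719303 m⁴.
Centre of pressure: y_p = y_c + I_c/(y_c·A) = 1.67906 + 0.719303/(1.67906 × 4.02124) = 1.67906 + 0.106533 = 1.78559 m along the plane.

h_p = 1.786 m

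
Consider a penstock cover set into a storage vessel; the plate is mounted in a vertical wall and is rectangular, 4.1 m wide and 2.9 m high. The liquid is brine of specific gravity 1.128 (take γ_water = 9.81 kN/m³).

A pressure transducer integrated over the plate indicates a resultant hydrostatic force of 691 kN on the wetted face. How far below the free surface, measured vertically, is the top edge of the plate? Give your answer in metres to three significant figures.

γ = 1.128 × 9.81 = 11.06568 kN/m³.
A = 4.1 × 2.9 = 11.89 m².
From F = γ·h_c·A, the centroid depth is h_c = 691/(11.06568 × 11.89) = 5.25192 m.
The centroid lies 2.9/2 = 1.45 m below the top edge, so the top edge sits at h_top = 5.25192 − 1.45 = 3.80192 m below the surface.

d_top ≈ 3.80 m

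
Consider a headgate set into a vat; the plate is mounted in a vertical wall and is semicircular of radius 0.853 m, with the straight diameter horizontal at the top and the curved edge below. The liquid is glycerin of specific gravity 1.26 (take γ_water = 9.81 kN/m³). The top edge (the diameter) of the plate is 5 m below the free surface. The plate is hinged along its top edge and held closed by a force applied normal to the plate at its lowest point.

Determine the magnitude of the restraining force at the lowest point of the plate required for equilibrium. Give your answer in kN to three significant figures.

P ≈ 33.0 kN

γ = 1.26 × 9.81 = 12.3606 kN/m³.
The centroid of a semicircle lies 4r/(3π) = 0.362024 m from the diameter, here below the top edge, so the centroid depth is h_c = 5 + 0.362024 = 5.36202 m.
A = πr²/2 = π × 0.853²/2 = 1.14293 m².
Resultant F = γ·h_c·A = 12.3606 × 5.36202 × 1.14293 = 75.7509 kN.
I_c = (π/8 − 8/(9π))·r⁴ = 0.109757 × 0.853⁴ = 0.058107 m⁴.
Centre of pressure: y_p = y_c + I_c/(y_c·A) = 5.36202 + 0.058107/(5.36202 × 1.14293) = 5.36202 + 0.00948157 = 5.3715 m along the plane.
The resultant acts 0.362024 + 0.00948157 = 0.371506 m (along the plate) below the hinge at the top edge, so the moment about the hinge is M = F × 0.371506 = 75.7509 × 0.371506 = 28.1419 kN·m.
A normal force at the bottom, 0.853 m from the hinge, must supply this moment: P = 28.1419/0.853 = 32.9917 kN.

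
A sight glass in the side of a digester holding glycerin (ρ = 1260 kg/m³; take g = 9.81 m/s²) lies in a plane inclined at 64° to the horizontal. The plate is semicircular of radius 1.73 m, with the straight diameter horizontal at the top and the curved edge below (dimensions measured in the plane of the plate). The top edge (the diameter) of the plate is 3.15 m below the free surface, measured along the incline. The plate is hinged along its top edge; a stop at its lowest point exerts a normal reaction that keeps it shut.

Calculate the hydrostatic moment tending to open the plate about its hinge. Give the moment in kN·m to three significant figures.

M ≈ 160 kN·m

γ = ρg = 1260 × 9.81 / 1000 = 12.3606 kN/m³.
Let θ = 64° be the plate's angle to the horizontal; measure y along the incline from where the plane meets the free surface. Vertical depth h = y·sinθ with sinθ = 0.898794.
The centroid of a semicircle lies 4r/(3π) = 0.734235 m from the diameter, here below the top edge, so y_c = 3.15 + 0.734235 = 3.88423 m and h_c = 3.88423 × 0.898794 = 3.49112 m.
A = πr²/2 = π × 1.73²/2 = 4.70124 m².
Resultant F = γ·h_c·A = 12.3606 × 3.49112 × 4.70124 = 202.869 kN.
I_c = (π/8 − 8/(9π))·r⁴ = 0.109757 × 1.73⁴ = 0.983143 m⁴.
Centre of pressure: y_p = y_c + I_c/(y_c·A) = 3.88423 + 0.983143/(3.88423 × 4.70124) = 3.88423 + 0.0538393 = 3.93807 m along the plane.
The resultant acts 0.734235 + 0.0538393 = 0.788074 m (along the plate) below the hinge at the top edge, so the moment about the hinge is M = F × 0.788074 = 202.869 × 0.788074 = 159.876 kN·m.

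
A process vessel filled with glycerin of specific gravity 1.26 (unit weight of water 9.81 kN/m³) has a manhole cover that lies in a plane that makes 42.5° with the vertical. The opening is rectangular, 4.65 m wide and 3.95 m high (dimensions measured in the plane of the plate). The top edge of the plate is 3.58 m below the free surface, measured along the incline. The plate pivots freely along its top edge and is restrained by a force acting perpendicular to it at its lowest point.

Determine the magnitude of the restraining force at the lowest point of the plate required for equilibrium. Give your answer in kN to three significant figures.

γ = 1.26 × 9.81 = 12.3606 kN/m³.
The plate makes 42.5° with the vertical, i.e. θ = 90° − 42.5° = 47.5° to the horizontal. Measuring y along the incline from the free-surface line, vertical depth h = y·sinθ with sinθ = 0.737277.
The centroid lies 3.95/2 = 1.975 m below the top edge, so y_c = 3.58 + 1.975 = 5.555 m and h_c = 5.555 × 0.737277 = 4.09557 m.
A = 4.65 × 3.95 = 18.3675 m².
Resultant F = γ·h_c·A = 12.3606 × 4.09557 × 18.3675 = 929.831 kN.
I_c = b·h³/12 = 4.65 × 3.95³/12 = 23.8816 m⁴.
Centre of pressure: y_p = y_c + I_c/(y_c·A) = 5.555 + 23.8816/(5.555 × 18.3675) = 5.555 + 0.234061 = 5.78906 m along the plane.
The resultant acts 1.975 + 0.234061 = 2.20906 m (along the plate) below the hinge at the top edge, so the moment about the hinge is M = F × 2.20906 = 929.831 × 2.20906 = 2054.05 kN·m.
A normal force at the bottom, 3.95 m from the hinge, must supply this moment: P = 2054.05/3.95 = 520.013 kN.

P ≈ 520 kN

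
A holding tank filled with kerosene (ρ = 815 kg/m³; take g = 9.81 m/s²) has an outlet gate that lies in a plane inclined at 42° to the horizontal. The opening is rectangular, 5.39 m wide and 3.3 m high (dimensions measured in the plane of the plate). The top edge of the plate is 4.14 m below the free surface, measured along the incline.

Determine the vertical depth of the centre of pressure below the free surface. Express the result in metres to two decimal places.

γ = ρg = 815 × 9.81 / 1000 = 7.99515 kN/m³.
Let θ = 42° be the plate's angle to the horizontal; measure y along the incline from where the plane meets the free surface. Vertical depth h = y·sinθ with sinθ = 0.669131.
The centroid lies 3.3/2 = 1.65 m below the top edge, so y_c = 4.14 + 1.65 = 5.79 m and h_c = 5.79 × 0.669131 = 3.87427 m.
A = 5.39 × 3.3 = 17.787 m².
Resultant F = γ·h_c·A = 7.99515 × 3.87427 × 17.787 = 550.959 kN.
I_c = b·h³/12 = 5.39 × 3.3³/12 = 16.1417 m⁴.
Centre of pressure: y_p = y_c + I_c/(y_c·A) = 5.79 + 16.1417/(5.79 × 17.787) = 5.79 + 0.156736 = 5.94674 m along the plane.
Vertically, h_p = y_p·sinθ = 5.94674 × 0.669131 = 3.97915 m.

h_p = 3.98 m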